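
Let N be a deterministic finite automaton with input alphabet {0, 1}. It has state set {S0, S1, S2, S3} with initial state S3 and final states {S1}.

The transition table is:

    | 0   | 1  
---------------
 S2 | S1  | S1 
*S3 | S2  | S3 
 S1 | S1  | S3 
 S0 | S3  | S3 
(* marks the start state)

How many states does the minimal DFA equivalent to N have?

3

First remove the unreachable states {S0}; 3 states remain.
Initial partition by acceptance: {S1} | {S2,S3}.
Split {S2,S3} by δ(·,0) → {S2} and {S3}.
Stable partition: {S1} | {S2} | {S3} — 3 equivalence classes.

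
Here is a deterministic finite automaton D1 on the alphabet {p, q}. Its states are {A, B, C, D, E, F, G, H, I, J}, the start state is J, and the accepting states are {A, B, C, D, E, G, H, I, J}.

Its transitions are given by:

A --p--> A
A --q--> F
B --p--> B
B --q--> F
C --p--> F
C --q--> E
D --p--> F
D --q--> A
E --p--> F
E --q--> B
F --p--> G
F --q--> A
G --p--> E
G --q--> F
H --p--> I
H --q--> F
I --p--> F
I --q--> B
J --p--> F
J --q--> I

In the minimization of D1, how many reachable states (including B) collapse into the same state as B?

2

States {C,D,H} cannot be reached from the start state, so discard them.
P0 = {A,B,E,G,I,J} | {F}.
Split {A,B,E,G,I,J} by δ(·,p) → {A,B,G} and {E,I,J}.
Split {A,B,G} by δ(·,p) → {A,B} and {G}.
Split {E,I,J} by δ(·,q) → {E,I} and {J}.
Stable partition: {A,B} | {F} | {E,I} | {G} | {J} — 5 equivalence classes.
The equivalence class containing B is {A,B}, of size 2.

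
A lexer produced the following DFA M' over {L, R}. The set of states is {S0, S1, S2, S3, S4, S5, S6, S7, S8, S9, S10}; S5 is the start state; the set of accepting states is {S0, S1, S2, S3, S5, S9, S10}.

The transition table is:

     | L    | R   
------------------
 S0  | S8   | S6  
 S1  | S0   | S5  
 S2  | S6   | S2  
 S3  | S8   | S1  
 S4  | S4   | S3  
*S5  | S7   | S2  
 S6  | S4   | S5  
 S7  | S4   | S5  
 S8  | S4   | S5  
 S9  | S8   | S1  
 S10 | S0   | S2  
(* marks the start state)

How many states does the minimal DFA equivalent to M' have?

First remove the unreachable states {S9,S10}; 9 states remain.
Start with accepting vs non-accepting: {S0,S1,S2,S3,S5} | {S4,S6,S7,S8}.
On input L, block {S0,S1,S2,S3,S5} splits into {S0,S2,S3,S5} and {S1}.
On input R, block {S0,S2,S3,S5} splits into {S2,S5} and {S0} and {S3}.
Split {S4,S6,S7,S8} by δ(·,R) → {S6,S7,S8} and {S4}.
The partition is now stable with 6 blocks: {S2,S5} | {S6,S7,S8} | {S1} | {S0} | {S3} | {S4}.

6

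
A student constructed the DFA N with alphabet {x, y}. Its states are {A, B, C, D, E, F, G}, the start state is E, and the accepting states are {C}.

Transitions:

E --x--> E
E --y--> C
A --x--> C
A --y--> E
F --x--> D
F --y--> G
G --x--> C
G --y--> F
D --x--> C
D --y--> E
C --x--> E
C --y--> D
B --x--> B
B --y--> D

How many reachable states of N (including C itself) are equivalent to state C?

1

Reachable states from the start: {C,D,E}. Unreachable: {A,B,F,G} — drop them.
Initial partition by acceptance: {C} | {D,E}.
On input x, block {D,E} splits into {D} and {E}.
No further refinement is possible. Final partition (3 blocks): {C} | {D} | {E}.
The equivalence class containing C is {C}, of size 1.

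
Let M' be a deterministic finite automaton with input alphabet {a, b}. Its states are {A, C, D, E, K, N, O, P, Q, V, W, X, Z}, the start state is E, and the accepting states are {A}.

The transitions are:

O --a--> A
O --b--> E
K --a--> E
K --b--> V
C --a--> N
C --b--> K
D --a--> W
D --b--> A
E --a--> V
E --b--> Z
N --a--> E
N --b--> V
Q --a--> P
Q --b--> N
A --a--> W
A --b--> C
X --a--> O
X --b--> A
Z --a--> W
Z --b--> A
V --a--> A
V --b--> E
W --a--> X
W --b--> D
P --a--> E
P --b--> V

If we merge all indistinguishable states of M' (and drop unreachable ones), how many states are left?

Reachable states from the start: {A,C,D,E,K,N,O,V,W,X,Z}. Unreachable: {P,Q} — drop them.
Initial partition by acceptance: {A} | {C,D,E,K,N,O,V,W,X,Z}.
Split {C,D,E,K,N,O,V,W,X,Z} by δ(·,a) → {C,D,E,K,N,W,X,Z} and {O,V}.
On input a, block {C,D,E,K,N,W,X,Z} splits into {C,D,K,N,W,Z} and {E,X}.
Split {C,D,K,N,W,Z} by δ(·,a) → {K,N,W} and {C,D,Z}.
Refine {K,N,W} on symbol b: members go to different blocks, giving {K,N} and {W}.
On input b, block {E,X} splits into {X} and {E}.
Refine {C,D,Z} on symbol a: members go to different blocks, giving {D,Z} and {C}.
No further refinement is possible. Final partition (8 blocks): {A} | {K,N} | {O,V} | {X} | {D,Z} | {W} | {E} | {C}.

8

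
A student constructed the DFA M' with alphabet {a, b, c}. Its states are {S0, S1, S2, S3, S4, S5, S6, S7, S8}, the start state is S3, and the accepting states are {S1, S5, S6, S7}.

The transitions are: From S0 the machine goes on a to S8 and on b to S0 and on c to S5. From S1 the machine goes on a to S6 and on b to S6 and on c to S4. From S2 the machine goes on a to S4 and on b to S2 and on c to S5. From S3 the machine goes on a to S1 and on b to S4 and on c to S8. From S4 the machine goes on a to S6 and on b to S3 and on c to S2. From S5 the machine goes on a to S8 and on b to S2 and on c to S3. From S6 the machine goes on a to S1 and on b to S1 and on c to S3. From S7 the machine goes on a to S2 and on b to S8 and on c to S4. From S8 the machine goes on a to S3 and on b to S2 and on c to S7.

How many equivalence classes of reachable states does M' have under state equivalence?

Reachable states from the start: {S1,S2,S3,S4,S5,S6,S7,S8}. Unreachable: {S0} — drop them.
Start with accepting vs non-accepting: {S1,S5,S6,S7} | {S2,S3,S4,S8}.
On input a, block {S1,S5,S6,S7} splits into {S1,S6} and {S5,S7}.
Refine {S2,S3,S4,S8} on symbol a: members go to different blocks, giving {S2,S8} and {S3,S4}.
Stable partition: {S1,S6} | {S2,S8} | {S5,S7} | {S3,S4} — 4 equivalence classes.

4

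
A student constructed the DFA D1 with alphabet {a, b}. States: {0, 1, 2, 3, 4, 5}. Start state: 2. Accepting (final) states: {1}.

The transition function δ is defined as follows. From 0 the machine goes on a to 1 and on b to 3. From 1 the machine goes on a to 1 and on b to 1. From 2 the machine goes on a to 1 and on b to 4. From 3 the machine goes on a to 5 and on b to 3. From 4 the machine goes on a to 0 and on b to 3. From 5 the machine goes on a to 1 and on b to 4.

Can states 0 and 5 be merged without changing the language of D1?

Every state is reachable, so we keep all 6.
Start with accepting vs non-accepting: {1} | {0,2,3,4,5}.
Split {0,2,3,4,5} by δ(·,a) → {0,2,5} and {3,4}.
No further refinement is possible. Final partition (3 blocks): {1} | {0,2,5} | {3,4}.
0 and 5 lie in the same block of the stable partition, so they are equivalent — no string distinguishes them.

Yes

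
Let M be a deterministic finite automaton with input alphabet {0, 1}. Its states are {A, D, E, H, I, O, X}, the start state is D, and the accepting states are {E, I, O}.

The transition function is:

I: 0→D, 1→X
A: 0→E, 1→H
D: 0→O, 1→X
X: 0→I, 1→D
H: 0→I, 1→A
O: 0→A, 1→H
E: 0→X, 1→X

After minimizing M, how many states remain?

2

Initial partition by acceptance: {E,I,O} | {A,D,H,X}.
No further refinement is possible. Final partition (2 blocks): {E,I,O} | {A,D,H,X}.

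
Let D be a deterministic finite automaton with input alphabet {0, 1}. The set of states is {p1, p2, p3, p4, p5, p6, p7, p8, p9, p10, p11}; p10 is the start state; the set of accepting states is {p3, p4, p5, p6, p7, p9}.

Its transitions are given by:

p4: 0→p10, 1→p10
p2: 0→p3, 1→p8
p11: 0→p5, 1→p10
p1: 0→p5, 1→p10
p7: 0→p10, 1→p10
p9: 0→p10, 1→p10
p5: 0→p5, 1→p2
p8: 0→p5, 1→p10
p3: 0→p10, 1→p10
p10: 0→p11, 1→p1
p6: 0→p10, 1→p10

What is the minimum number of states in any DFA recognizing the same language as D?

First remove the unreachable states {p4,p6,p7,p9}; 7 states remain.
Start with accepting vs non-accepting: {p3,p5} | {p1,p2,p8,p10,p11}.
Split {p3,p5} by δ(·,0) → {p3} and {p5}.
Refine {p1,p2,p8,p10,p11} on symbol 0: members go to different blocks, giving {p1,p8,p11} and {p2} and {p10}.
Stable partition: {p3} | {p1,p8,p11} | {p5} | {p2} | {p10} — 5 equivalence classes.

5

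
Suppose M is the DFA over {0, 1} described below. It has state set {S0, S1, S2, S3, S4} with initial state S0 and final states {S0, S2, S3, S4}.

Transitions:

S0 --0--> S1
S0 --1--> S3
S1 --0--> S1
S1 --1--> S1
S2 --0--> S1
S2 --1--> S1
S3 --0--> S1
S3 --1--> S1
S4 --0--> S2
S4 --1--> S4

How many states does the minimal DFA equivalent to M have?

States {S2,S4} cannot be reached from the start state, so discard them.
Start with accepting vs non-accepting: {S0,S3} | {S1}.
On input 1, block {S0,S3} splits into {S0} and {S3}.
Stable partition: {S0} | {S1} | {S3} — 3 equivalence classes.

3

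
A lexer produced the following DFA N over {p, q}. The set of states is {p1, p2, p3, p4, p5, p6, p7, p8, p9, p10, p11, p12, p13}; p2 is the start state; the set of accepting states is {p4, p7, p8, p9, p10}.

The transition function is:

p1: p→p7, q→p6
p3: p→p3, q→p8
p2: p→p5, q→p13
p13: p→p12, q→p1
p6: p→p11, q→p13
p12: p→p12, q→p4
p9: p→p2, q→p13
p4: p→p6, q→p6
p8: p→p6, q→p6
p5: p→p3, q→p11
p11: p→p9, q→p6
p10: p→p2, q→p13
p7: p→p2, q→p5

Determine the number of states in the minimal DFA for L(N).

7

Reachable states from the start: {p1,p2,p3,p4,p5,p6,p7,p8,p9,p11,p12,p13}. Unreachable: {p10} — drop them.
P0 = {p4,p7,p8,p9} | {p1,p2,p3,p5,p6,p11,p12,p13}.
Split {p1,p2,p3,p5,p6,p11,p12,p13} by δ(·,p) → {p2,p3,p5,p6,p12,p13} and {p1,p11}.
On input p, block {p2,p3,p5,p6,p12,p13} splits into {p2,p3,p5,p12,p13} and {p6}.
Refine {p4,p7,p8,p9} on symbol p: members go to different blocks, giving {p4,p8} and {p7,p9}.
Split {p2,p3,p5,p12,p13} by δ(·,q) → {p3,p12} and {p5,p13} and {p2}.
The partition is now stable with 7 blocks: {p4,p8} | {p3,p12} | {p1,p11} | {p6} | {p7,p9} | {p5,p13} | {p2}.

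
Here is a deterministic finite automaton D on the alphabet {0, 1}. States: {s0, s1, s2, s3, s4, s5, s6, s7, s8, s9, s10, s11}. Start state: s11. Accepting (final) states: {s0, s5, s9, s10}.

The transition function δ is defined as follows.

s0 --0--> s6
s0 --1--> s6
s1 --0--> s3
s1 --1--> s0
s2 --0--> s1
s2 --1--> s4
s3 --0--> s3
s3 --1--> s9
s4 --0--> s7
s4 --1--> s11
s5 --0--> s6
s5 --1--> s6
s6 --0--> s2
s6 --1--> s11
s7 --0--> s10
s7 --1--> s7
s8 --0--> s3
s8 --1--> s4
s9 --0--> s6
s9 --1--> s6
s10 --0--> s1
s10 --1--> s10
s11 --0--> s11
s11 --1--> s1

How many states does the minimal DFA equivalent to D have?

8

Reachable states from the start: {s0,s1,s2,s3,s4,s6,s7,s9,s10,s11}. Unreachable: {s5,s8} — drop them.
Initial partition by acceptance: {s0,s9,s10} | {s1,s2,s3,s4,s6,s7,s11}.
On input 1, block {s0,s9,s10} splits into {s0,s9} and {s10}.
On input 0, block {s1,s2,s3,s4,s6,s7,s11} splits into {s1,s2,s3,s4,s6,s11} and {s7}.
Refine {s1,s2,s3,s4,s6,s11} on symbol 0: members go to different blocks, giving {s1,s2,s3,s6,s11} and {s4}.
On input 1, block {s1,s2,s3,s6,s11} splits into {s1,s3} and {s6,s11} and {s2}.
On input 0, block {s6,s11} splits into {s6} and {s11}.
No further refinement is possible. Final partition (8 blocks): {s0,s9} | {s1,s3} | {s10} | {s7} | {s4} | {s6} | {s2} | {s11}.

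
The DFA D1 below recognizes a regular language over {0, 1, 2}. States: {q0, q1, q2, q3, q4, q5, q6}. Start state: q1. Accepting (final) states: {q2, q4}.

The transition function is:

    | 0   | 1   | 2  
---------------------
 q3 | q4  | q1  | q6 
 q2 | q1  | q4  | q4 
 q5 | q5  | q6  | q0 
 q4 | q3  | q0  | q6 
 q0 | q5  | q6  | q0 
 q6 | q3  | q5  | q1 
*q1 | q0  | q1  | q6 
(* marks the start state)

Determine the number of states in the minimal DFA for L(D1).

5

Reachable states from the start: {q0,q1,q3,q4,q5,q6}. Unreachable: {q2} — drop them.
Start with accepting vs non-accepting: {q4} | {q0,q1,q3,q5,q6}.
Split {q0,q1,q3,q5,q6} by δ(·,0) → {q0,q1,q5,q6} and {q3}.
On input 0, block {q0,q1,q5,q6} splits into {q0,q1,q5} and {q6}.
On input 1, block {q0,q1,q5} splits into {q0,q5} and {q1}.
No further refinement is possible. Final partition (5 blocks): {q4} | {q0,q5} | {q3} | {q6} | {q1}.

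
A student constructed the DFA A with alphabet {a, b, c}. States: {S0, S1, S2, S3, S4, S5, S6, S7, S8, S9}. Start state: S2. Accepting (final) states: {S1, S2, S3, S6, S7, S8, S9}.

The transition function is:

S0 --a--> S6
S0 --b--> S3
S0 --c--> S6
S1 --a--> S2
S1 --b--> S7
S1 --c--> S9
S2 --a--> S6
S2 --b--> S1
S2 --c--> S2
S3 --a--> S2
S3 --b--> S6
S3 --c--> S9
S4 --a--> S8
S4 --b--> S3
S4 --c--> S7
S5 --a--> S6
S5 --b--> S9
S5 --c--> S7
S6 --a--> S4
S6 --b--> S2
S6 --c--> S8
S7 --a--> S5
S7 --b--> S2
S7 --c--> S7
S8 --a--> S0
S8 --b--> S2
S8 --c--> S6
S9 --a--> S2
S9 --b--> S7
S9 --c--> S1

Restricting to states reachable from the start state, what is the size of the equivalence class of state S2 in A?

All states are reachable from the start state.
P0 = {S1,S2,S3,S6,S7,S8,S9} | {S0,S4,S5}.
Refine {S1,S2,S3,S6,S7,S8,S9} on symbol a: members go to different blocks, giving {S1,S2,S3,S9} and {S6,S7,S8}.
On input a, block {S1,S2,S3,S9} splits into {S1,S3,S9} and {S2}.
No further refinement is possible. Final partition (4 blocks): {S1,S3,S9} | {S0,S4,S5} | {S6,S7,S8} | {S2}.
The equivalence class containing S2 is {S2}, of size 1.

1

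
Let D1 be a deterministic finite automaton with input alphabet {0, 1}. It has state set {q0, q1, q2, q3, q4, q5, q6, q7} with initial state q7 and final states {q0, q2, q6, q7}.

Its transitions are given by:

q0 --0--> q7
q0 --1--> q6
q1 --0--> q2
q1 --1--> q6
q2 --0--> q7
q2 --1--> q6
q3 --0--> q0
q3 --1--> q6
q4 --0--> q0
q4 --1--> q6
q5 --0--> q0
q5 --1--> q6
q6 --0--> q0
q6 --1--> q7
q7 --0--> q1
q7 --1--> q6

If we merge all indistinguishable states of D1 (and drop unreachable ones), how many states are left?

Reachable states from the start: {q0,q1,q2,q6,q7}. Unreachable: {q3,q4,q5} — drop them.
Start with accepting vs non-accepting: {q0,q2,q6,q7} | {q1}.
Refine {q0,q2,q6,q7} on symbol 0: members go to different blocks, giving {q0,q2,q6} and {q7}.
Refine {q0,q2,q6} on symbol 0: members go to different blocks, giving {q0,q2} and {q6}.
Stable partition: {q0,q2} | {q1} | {q7} | {q6} — 4 equivalence classes.

4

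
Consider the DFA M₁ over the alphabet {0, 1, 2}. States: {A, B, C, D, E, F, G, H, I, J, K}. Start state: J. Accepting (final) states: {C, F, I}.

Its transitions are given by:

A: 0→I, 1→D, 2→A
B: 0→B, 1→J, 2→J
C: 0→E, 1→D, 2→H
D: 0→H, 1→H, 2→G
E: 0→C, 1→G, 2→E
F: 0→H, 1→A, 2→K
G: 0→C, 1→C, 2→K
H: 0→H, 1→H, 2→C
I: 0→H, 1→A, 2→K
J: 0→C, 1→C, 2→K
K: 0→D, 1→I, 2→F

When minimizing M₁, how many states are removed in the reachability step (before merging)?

1

Starting at J and following transitions, the reachable set is {A, C, D, E, F, G, H, I, J, K}. That leaves B unreachable — 1 in total.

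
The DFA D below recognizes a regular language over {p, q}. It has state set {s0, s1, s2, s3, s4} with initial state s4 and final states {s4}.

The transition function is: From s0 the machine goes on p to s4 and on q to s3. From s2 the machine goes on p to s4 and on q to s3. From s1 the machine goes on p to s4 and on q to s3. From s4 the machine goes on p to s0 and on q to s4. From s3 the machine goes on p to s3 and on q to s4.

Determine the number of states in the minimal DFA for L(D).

3

First remove the unreachable states {s1,s2}; 3 states remain.
P0 = {s4} | {s0,s3}.
Split {s0,s3} by δ(·,p) → {s0} and {s3}.
Stable partition: {s4} | {s0} | {s3} — 3 equivalence classes.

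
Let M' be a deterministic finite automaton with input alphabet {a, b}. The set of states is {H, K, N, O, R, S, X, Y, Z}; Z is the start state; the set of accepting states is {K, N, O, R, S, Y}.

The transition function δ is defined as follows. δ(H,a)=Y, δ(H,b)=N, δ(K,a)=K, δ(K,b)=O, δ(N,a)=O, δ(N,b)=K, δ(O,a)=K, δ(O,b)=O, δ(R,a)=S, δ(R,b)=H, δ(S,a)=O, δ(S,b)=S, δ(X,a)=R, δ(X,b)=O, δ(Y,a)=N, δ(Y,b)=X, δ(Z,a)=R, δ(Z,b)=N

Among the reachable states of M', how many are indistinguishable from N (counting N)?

4

All states are reachable from the start state.
P0 = {K,N,O,R,S,Y} | {H,X,Z}.
Refine {K,N,O,R,S,Y} on symbol b: members go to different blocks, giving {K,N,O,S} and {R,Y}.
Stable partition: {K,N,O,S} | {H,X,Z} | {R,Y} — 3 equivalence classes.
The equivalence class containing N is {K,N,O,S}, of size 4.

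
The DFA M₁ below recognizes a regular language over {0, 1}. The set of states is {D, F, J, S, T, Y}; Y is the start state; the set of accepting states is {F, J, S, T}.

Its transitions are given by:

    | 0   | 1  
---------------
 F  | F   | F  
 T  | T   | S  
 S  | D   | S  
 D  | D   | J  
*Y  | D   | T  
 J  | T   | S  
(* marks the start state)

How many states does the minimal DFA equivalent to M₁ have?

States {F} cannot be reached from the start state, so discard them.
Start with accepting vs non-accepting: {J,S,T} | {D,Y}.
Split {J,S,T} by δ(·,0) → {J,T} and {S}.
No further refinement is possible. Final partition (3 blocks): {J,T} | {D,Y} | {S}.

3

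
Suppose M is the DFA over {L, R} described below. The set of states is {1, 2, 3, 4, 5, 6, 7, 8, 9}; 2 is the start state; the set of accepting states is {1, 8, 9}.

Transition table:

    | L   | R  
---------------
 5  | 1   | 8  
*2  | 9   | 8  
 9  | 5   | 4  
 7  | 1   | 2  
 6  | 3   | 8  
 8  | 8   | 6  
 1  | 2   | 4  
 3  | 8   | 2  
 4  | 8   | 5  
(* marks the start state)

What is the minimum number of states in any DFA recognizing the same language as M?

5

States {7} cannot be reached from the start state, so discard them.
Initial partition by acceptance: {1,8,9} | {2,3,4,5,6}.
Refine {1,8,9} on symbol L: members go to different blocks, giving {1,9} and {8}.
Refine {2,3,4,5,6} on symbol L: members go to different blocks, giving {2,5} and {3,4} and {6}.
The partition is now stable with 5 blocks: {1,9} | {2,5} | {8} | {3,4} | {6}.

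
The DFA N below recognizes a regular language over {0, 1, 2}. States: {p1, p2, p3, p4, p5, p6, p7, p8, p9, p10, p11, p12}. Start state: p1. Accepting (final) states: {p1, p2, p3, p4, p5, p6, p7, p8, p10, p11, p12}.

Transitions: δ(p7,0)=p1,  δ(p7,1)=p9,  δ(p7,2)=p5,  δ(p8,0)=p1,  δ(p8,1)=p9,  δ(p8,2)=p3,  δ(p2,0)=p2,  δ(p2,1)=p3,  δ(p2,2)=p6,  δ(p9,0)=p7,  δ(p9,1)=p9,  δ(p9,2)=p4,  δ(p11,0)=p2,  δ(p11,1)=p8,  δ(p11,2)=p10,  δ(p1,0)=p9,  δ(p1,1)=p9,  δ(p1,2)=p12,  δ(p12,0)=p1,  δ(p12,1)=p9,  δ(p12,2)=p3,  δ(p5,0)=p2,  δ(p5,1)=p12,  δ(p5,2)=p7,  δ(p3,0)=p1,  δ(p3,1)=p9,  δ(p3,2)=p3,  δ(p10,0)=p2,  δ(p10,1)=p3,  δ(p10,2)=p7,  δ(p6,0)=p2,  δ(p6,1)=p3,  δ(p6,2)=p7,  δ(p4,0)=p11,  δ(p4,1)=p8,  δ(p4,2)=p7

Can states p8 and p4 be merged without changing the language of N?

All states are reachable from the start state.
Initial partition by acceptance: {p1,p2,p3,p4,p5,p6,p7,p8,p10,p11,p12} | {p9}.
On input 0, block {p1,p2,p3,p4,p5,p6,p7,p8,p10,p11,p12} splits into {p2,p3,p4,p5,p6,p7,p8,p10,p11,p12} and {p1}.
Split {p2,p3,p4,p5,p6,p7,p8,p10,p11,p12} by δ(·,0) → {p2,p4,p5,p6,p10,p11} and {p3,p7,p8,p12}.
Refine {p2,p4,p5,p6,p10,p11} on symbol 2: members go to different blocks, giving {p4,p5,p6,p10} and {p2,p11}.
Split {p3,p7,p8,p12} by δ(·,2) → {p3,p8,p12} and {p7}.
No further refinement is possible. Final partition (6 blocks): {p4,p5,p6,p10} | {p9} | {p1} | {p3,p8,p12} | {p2,p11} | {p7}.
p8 and p4 end up in different blocks, so they are distinguishable. For instance, the string '1' is accepted from only p4.

No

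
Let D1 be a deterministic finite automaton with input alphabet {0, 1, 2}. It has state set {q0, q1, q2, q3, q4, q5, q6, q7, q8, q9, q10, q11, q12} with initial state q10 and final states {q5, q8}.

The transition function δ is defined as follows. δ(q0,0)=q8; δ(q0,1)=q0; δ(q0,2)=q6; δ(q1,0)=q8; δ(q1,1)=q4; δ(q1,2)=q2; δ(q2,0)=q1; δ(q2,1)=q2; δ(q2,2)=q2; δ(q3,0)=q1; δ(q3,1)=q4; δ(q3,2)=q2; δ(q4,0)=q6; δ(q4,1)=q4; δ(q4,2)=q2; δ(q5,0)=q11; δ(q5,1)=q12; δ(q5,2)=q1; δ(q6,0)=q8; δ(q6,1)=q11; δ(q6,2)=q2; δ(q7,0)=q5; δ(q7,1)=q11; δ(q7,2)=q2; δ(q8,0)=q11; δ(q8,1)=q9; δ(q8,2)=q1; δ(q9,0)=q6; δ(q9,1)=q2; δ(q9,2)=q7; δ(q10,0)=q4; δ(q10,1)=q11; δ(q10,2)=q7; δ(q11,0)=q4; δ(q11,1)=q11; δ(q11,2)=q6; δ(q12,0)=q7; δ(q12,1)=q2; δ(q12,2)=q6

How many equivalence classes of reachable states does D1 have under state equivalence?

7

States {q0,q3} cannot be reached from the start state, so discard them.
Start with accepting vs non-accepting: {q5,q8} | {q1,q2,q4,q6,q7,q9,q10,q11,q12}.
Split {q1,q2,q4,q6,q7,q9,q10,q11,q12} by δ(·,0) → {q2,q4,q9,q10,q11,q12} and {q1,q6,q7}.
Split {q2,q4,q9,q10,q11,q12} by δ(·,0) → {q2,q4,q9,q12} and {q10,q11}.
On input 2, block {q2,q4,q9,q12} splits into {q2,q4} and {q9,q12}.
Refine {q1,q6,q7} on symbol 1: members go to different blocks, giving {q6,q7} and {q1}.
On input 0, block {q2,q4} splits into {q2} and {q4}.
Stable partition: {q5,q8} | {q2} | {q6,q7} | {q10,q11} | {q9,q12} | {q1} | {q4} — 7 equivalence classes.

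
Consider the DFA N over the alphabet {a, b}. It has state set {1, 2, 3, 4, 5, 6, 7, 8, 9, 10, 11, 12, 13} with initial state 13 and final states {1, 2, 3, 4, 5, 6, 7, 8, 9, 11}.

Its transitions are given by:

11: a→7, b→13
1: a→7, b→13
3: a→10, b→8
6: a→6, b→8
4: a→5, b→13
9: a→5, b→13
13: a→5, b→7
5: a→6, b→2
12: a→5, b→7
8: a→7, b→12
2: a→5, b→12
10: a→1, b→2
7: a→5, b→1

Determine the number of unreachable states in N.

Starting at 13 and following transitions, the reachable set is {1, 2, 5, 6, 7, 8, 12, 13}. That leaves 3, 4, 9, 10, 11 unreachable — 5 in total.

5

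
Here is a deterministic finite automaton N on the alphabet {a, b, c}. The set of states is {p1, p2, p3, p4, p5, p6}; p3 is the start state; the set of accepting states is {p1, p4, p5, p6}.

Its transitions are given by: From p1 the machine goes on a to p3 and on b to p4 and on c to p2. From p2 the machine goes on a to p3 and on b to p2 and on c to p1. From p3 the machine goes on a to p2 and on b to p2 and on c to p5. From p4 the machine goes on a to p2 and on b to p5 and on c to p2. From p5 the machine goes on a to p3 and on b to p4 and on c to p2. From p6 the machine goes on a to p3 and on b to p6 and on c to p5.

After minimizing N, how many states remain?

Reachable states from the start: {p1,p2,p3,p4,p5}. Unreachable: {p6} — drop them.
P0 = {p1,p4,p5} | {p2,p3}.
No further refinement is possible. Final partition (2 blocks): {p1,p4,p5} | {p2,p3}.

2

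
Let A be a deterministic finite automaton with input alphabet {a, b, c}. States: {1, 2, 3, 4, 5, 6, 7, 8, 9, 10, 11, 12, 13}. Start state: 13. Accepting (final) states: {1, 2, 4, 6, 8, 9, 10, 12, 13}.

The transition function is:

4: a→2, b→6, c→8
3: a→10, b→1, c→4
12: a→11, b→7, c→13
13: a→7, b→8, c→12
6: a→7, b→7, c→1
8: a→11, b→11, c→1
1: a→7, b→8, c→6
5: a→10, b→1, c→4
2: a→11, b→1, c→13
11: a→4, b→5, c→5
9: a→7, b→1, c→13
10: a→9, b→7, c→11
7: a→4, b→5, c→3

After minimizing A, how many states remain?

Start with accepting vs non-accepting: {1,2,4,6,8,9,10,12,13} | {3,5,7,11}.
On input a, block {1,2,4,6,8,9,10,12,13} splits into {1,2,6,8,9,12,13} and {4,10}.
Split {1,2,6,8,9,12,13} by δ(·,b) → {1,2,9,13} and {6,8,12}.
Split {1,2,9,13} by δ(·,b) → {1,13} and {2,9}.
Split {3,5,7,11} by δ(·,b) → {3,5} and {7,11}.
Refine {4,10} on symbol b: members go to different blocks, giving {4} and {10}.
No further refinement is possible. Final partition (7 blocks): {1,13} | {3,5} | {4} | {6,8,12} | {2,9} | {7,11} | {10}.

7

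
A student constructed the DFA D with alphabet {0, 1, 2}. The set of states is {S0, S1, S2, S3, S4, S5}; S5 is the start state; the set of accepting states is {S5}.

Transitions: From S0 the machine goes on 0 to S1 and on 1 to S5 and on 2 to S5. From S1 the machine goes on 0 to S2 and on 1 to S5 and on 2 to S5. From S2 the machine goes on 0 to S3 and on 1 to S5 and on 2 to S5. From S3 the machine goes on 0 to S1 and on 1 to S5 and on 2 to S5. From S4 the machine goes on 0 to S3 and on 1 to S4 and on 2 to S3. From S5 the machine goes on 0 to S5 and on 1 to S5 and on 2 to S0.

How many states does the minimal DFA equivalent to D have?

Reachable states from the start: {S0,S1,S2,S3,S5}. Unreachable: {S4} — drop them.
Initial partition by acceptance: {S5} | {S0,S1,S2,S3}.
Stable partition: {S5} | {S0,S1,S2,S3} — 2 equivalence classes.

2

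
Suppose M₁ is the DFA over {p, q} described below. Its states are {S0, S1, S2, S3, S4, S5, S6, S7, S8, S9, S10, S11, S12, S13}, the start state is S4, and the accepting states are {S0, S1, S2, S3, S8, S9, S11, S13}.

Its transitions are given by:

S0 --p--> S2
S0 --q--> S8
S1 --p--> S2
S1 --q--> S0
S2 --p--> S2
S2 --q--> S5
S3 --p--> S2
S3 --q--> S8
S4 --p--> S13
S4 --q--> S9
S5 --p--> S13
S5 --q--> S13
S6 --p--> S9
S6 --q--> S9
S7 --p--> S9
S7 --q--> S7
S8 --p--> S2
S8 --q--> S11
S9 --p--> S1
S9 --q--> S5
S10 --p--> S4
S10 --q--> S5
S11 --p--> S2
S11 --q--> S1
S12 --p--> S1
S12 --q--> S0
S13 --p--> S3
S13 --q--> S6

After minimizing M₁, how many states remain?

4

Reachable states from the start: {S0,S1,S2,S3,S4,S5,S6,S8,S9,S11,S13}. Unreachable: {S7,S10,S12} — drop them.
Start with accepting vs non-accepting: {S0,S1,S2,S3,S8,S9,S11,S13} | {S4,S5,S6}.
Split {S0,S1,S2,S3,S8,S9,S11,S13} by δ(·,q) → {S0,S1,S3,S8,S11} and {S2,S9,S13}.
Refine {S2,S9,S13} on symbol p: members go to different blocks, giving {S9,S13} and {S2}.
No further refinement is possible. Final partition (4 blocks): {S0,S1,S3,S8,S11} | {S4,S5,S6} | {S9,S13} | {S2}.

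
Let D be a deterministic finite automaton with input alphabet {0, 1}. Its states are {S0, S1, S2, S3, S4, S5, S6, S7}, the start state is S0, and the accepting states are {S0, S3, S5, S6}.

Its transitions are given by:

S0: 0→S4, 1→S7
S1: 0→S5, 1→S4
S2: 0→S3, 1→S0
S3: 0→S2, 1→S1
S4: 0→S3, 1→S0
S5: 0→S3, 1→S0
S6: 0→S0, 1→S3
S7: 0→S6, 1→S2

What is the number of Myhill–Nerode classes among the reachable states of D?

Every state is reachable, so we keep all 8.
P0 = {S0,S3,S5,S6} | {S1,S2,S4,S7}.
On input 0, block {S0,S3,S5,S6} splits into {S0,S3} and {S5,S6}.
Split {S1,S2,S4,S7} by δ(·,0) → {S1,S7} and {S2,S4}.
Stable partition: {S0,S3} | {S1,S7} | {S5,S6} | {S2,S4} — 4 equivalence classes.

4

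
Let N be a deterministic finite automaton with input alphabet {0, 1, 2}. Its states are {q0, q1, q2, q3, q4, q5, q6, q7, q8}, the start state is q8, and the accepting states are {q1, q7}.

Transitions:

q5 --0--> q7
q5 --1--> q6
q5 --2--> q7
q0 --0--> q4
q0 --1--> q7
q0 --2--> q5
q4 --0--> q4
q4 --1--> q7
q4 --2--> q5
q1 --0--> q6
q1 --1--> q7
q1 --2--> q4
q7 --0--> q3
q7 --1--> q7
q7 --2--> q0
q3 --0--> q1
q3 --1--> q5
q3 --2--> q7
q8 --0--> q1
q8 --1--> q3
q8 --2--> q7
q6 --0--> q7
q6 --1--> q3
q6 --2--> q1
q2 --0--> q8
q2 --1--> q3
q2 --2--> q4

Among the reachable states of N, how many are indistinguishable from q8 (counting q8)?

Reachable states from the start: {q0,q1,q3,q4,q5,q6,q7,q8}. Unreachable: {q2} — drop them.
Start with accepting vs non-accepting: {q1,q7} | {q0,q3,q4,q5,q6,q8}.
On input 0, block {q0,q3,q4,q5,q6,q8} splits into {q3,q5,q6,q8} and {q0,q4}.
Stable partition: {q1,q7} | {q3,q5,q6,q8} | {q0,q4} — 3 equivalence classes.
The equivalence class containing q8 is {q3,q5,q6,q8}, of size 4.

4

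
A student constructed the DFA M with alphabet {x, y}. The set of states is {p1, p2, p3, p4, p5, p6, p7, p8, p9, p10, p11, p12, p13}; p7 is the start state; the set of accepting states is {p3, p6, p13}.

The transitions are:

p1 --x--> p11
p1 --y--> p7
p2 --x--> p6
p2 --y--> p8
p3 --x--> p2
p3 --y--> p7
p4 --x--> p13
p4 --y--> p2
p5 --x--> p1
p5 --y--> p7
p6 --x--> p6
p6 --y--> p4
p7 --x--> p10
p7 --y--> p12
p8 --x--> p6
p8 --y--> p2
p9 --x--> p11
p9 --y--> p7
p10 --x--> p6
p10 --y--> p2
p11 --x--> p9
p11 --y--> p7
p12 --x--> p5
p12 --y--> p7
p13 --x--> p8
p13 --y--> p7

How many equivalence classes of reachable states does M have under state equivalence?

6

States {p3} cannot be reached from the start state, so discard them.
Initial partition by acceptance: {p6,p13} | {p1,p2,p4,p5,p7,p8,p9,p10,p11,p12}.
Split {p6,p13} by δ(·,x) → {p6} and {p13}.
Refine {p1,p2,p4,p5,p7,p8,p9,p10,p11,p12} on symbol x: members go to different blocks, giving {p1,p5,p7,p9,p11,p12} and {p2,p8,p10} and {p4}.
Refine {p1,p5,p7,p9,p11,p12} on symbol x: members go to different blocks, giving {p1,p5,p9,p11,p12} and {p7}.
The partition is now stable with 6 blocks: {p6} | {p1,p5,p9,p11,p12} | {p13} | {p2,p8,p10} | {p4} | {p7}.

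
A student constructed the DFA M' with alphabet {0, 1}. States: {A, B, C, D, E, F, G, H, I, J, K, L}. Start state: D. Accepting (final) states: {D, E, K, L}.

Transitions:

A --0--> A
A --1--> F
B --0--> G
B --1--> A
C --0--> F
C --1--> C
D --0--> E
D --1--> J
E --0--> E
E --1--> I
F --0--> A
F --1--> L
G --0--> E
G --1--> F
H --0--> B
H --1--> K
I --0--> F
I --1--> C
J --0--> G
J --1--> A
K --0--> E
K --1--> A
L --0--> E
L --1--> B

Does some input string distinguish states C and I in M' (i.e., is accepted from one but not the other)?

Reachable states from the start: {A,B,C,D,E,F,G,I,J,L}. Unreachable: {H,K} — drop them.
Initial partition by acceptance: {D,E,L} | {A,B,C,F,G,I,J}.
On input 0, block {A,B,C,F,G,I,J} splits into {A,B,C,F,I,J} and {G}.
Split {A,B,C,F,I,J} by δ(·,0) → {A,C,F,I} and {B,J}.
Split {D,E,L} by δ(·,1) → {D,L} and {E}.
Split {A,C,F,I} by δ(·,1) → {A,C,I} and {F}.
On input 0, block {A,C,I} splits into {C,I} and {A}.
The partition is now stable with 7 blocks: {D,L} | {C,I} | {G} | {B,J} | {E} | {F} | {A}.
C and I lie in the same block of the stable partition, so they are equivalent — no string distinguishes them.

No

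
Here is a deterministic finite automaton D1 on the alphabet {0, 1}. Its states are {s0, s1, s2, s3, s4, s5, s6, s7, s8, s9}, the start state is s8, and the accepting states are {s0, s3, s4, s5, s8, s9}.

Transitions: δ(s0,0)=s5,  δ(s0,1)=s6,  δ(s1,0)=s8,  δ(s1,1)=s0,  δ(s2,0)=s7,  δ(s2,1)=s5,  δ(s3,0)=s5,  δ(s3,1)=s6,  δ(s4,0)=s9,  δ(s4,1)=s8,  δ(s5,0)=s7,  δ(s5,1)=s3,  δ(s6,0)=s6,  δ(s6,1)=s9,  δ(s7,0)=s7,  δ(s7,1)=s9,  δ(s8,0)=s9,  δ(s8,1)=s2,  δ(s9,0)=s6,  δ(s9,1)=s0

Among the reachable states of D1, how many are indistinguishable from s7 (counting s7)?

Reachable states from the start: {s0,s2,s3,s5,s6,s7,s8,s9}. Unreachable: {s1,s4} — drop them.
Initial partition by acceptance: {s0,s3,s5,s8,s9} | {s2,s6,s7}.
Split {s0,s3,s5,s8,s9} by δ(·,0) → {s0,s3,s8} and {s5,s9}.
Stable partition: {s0,s3,s8} | {s2,s6,s7} | {s5,s9} — 3 equivalence classes.
State s7 belongs to the block {s2,s6,s7}, which has 3 states.

3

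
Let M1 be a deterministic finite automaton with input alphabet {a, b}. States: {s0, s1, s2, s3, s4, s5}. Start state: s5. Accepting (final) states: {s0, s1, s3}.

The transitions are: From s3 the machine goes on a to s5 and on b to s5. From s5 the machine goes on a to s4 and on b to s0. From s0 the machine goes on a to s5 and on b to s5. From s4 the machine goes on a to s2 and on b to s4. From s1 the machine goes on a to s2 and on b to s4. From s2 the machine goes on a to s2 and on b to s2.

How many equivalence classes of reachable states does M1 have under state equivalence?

First remove the unreachable states {s1,s3}; 4 states remain.
Start with accepting vs non-accepting: {s0} | {s2,s4,s5}.
Split {s2,s4,s5} by δ(·,b) → {s2,s4} and {s5}.
The partition is now stable with 3 blocks: {s0} | {s2,s4} | {s5}.

3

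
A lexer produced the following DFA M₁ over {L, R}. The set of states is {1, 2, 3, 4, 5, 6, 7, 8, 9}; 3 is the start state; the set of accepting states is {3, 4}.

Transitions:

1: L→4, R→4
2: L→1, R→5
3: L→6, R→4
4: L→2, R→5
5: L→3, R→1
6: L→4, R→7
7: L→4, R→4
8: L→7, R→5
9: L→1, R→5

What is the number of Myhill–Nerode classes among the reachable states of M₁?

Reachable states from the start: {1,2,3,4,5,6,7}. Unreachable: {8,9} — drop them.
Start with accepting vs non-accepting: {3,4} | {1,2,5,6,7}.
Refine {3,4} on symbol R: members go to different blocks, giving {3} and {4}.
Split {1,2,5,6,7} by δ(·,L) → {1,6,7} and {2} and {5}.
Refine {1,6,7} on symbol R: members go to different blocks, giving {1,7} and {6}.
Stable partition: {3} | {1,7} | {4} | {2} | {5} | {6} — 6 equivalence classes.

6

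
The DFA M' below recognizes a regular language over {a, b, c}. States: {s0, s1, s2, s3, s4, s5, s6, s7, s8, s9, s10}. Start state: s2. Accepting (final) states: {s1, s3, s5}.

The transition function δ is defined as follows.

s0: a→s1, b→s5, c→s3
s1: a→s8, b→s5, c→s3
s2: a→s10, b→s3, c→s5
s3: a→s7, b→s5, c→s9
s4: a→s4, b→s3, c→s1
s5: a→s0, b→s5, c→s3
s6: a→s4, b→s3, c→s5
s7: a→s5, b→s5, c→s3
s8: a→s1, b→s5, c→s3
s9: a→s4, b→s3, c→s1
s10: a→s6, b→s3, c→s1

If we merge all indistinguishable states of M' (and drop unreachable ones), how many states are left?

Every state is reachable, so we keep all 11.
P0 = {s1,s3,s5} | {s0,s2,s4,s6,s7,s8,s9,s10}.
Refine {s1,s3,s5} on symbol c: members go to different blocks, giving {s1,s5} and {s3}.
Refine {s0,s2,s4,s6,s7,s8,s9,s10} on symbol a: members go to different blocks, giving {s2,s4,s6,s9,s10} and {s0,s7,s8}.
The partition is now stable with 4 blocks: {s1,s5} | {s2,s4,s6,s9,s10} | {s3} | {s0,s7,s8}.

4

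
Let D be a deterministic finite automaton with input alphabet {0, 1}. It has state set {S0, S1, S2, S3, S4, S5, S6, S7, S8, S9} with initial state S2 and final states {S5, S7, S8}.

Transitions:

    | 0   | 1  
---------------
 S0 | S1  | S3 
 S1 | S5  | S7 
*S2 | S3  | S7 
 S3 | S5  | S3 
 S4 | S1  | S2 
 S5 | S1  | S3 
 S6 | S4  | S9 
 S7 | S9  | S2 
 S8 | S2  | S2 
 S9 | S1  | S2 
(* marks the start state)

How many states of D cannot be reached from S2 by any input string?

4

BFS from S2 reaches {S1, S2, S3, S5, S7, S9}; the 4 state(s) S0, S4, S6, S8 are never visited.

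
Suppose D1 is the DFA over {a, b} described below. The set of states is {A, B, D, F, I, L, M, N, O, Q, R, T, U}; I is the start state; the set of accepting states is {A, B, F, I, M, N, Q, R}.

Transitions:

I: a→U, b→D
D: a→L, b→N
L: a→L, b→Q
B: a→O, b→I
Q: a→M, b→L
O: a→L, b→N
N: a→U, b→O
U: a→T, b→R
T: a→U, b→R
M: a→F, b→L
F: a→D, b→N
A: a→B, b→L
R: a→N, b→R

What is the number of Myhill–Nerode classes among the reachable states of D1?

Reachable states from the start: {D,F,I,L,M,N,O,Q,R,T,U}. Unreachable: {A,B} — drop them.
Initial partition by acceptance: {F,I,M,N,Q,R} | {D,L,O,T,U}.
Split {F,I,M,N,Q,R} by δ(·,a) → {F,I,N} and {M,Q,R}.
Split {F,I,N} by δ(·,b) → {I,N} and {F}.
Split {D,L,O,T,U} by δ(·,b) → {L,T,U} and {D,O}.
Refine {M,Q,R} on symbol a: members go to different blocks, giving {Q} and {M} and {R}.
On input b, block {L,T,U} splits into {T,U} and {L}.
The partition is now stable with 8 blocks: {I,N} | {T,U} | {Q} | {F} | {D,O} | {M} | {R} | {L}.

8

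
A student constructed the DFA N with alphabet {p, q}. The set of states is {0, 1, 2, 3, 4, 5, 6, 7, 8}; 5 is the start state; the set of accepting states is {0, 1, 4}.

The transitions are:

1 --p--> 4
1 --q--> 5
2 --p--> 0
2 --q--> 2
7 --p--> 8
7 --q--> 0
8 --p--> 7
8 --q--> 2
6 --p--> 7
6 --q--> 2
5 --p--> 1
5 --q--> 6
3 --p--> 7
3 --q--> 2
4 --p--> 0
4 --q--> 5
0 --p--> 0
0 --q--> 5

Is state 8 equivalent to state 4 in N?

States {3} cannot be reached from the start state, so discard them.
P0 = {0,1,4} | {2,5,6,7,8}.
On input p, block {2,5,6,7,8} splits into {6,7,8} and {2,5}.
On input q, block {6,7,8} splits into {6,8} and {7}.
Split {2,5} by δ(·,q) → {2} and {5}.
The partition is now stable with 5 blocks: {0,1,4} | {6,8} | {2} | {7} | {5}.
8 and 4 end up in different blocks, so they are distinguishable. For instance, the string 'ε' is accepted from only 4.

No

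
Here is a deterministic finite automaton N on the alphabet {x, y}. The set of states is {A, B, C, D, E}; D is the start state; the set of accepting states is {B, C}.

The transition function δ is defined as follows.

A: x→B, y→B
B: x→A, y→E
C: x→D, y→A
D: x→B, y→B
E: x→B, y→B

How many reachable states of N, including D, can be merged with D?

3

First remove the unreachable states {C}; 4 states remain.
Start with accepting vs non-accepting: {B} | {A,D,E}.
No further refinement is possible. Final partition (2 blocks): {B} | {A,D,E}.
State D belongs to the block {A,D,E}, which has 3 states.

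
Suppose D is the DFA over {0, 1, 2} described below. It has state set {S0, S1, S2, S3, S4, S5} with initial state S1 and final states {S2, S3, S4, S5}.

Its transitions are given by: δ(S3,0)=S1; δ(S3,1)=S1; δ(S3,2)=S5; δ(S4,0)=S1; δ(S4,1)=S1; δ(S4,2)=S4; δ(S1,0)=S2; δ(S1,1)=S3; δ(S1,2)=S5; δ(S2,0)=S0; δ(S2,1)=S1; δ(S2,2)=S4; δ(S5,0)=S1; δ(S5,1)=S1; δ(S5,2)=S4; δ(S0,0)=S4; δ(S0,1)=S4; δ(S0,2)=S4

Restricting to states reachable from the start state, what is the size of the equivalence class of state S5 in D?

4

Every state is reachable, so we keep all 6.
P0 = {S2,S3,S4,S5} | {S0,S1}.
Stable partition: {S2,S3,S4,S5} | {S0,S1} — 2 equivalence classes.
State S5 belongs to the block {S2,S3,S4,S5}, which has 4 states.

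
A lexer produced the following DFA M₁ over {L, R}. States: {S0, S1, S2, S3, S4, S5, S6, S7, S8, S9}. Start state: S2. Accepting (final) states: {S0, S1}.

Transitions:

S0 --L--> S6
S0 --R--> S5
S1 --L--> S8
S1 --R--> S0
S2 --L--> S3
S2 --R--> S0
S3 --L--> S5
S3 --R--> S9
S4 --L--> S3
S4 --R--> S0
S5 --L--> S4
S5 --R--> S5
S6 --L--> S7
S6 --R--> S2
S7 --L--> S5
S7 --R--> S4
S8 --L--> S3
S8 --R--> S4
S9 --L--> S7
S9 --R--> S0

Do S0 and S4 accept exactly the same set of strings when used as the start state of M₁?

No

Reachable states from the start: {S0,S2,S3,S4,S5,S6,S7,S9}. Unreachable: {S1,S8} — drop them.
P0 = {S0} | {S2,S3,S4,S5,S6,S7,S9}.
On input R, block {S2,S3,S4,S5,S6,S7,S9} splits into {S3,S5,S6,S7} and {S2,S4,S9}.
Split {S3,S5,S6,S7} by δ(·,L) → {S3,S6,S7} and {S5}.
Refine {S3,S6,S7} on symbol L: members go to different blocks, giving {S3,S7} and {S6}.
Stable partition: {S0} | {S3,S7} | {S2,S4,S9} | {S5} | {S6} — 5 equivalence classes.
S0 and S4 end up in different blocks, so they are distinguishable. For instance, the string 'ε' is accepted from only S0.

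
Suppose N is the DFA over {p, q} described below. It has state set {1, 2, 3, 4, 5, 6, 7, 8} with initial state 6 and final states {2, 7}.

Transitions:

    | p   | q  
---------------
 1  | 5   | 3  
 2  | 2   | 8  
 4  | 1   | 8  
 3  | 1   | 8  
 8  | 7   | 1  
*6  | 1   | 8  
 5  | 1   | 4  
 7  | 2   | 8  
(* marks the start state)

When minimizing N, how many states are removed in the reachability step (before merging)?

Exploring from 6, all states are eventually visited, so none are unreachable.

0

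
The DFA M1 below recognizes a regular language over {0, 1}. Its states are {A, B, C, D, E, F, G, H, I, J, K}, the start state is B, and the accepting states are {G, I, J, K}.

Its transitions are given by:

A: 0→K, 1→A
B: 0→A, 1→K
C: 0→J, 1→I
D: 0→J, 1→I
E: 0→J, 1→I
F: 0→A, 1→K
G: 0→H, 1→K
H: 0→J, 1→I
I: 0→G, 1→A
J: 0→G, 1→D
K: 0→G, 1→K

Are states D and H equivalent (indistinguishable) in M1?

Yes

States {C,E,F} cannot be reached from the start state, so discard them.
Initial partition by acceptance: {G,I,J,K} | {A,B,D,H}.
On input 0, block {G,I,J,K} splits into {I,J,K} and {G}.
Split {I,J,K} by δ(·,1) → {I,J} and {K}.
Refine {A,B,D,H} on symbol 0: members go to different blocks, giving {D,H} and {A} and {B}.
On input 1, block {I,J} splits into {I} and {J}.
Stable partition: {I} | {D,H} | {G} | {K} | {A} | {B} | {J} — 7 equivalence classes.
D and H lie in the same block of the stable partition, so they are equivalent — no string distinguishes them.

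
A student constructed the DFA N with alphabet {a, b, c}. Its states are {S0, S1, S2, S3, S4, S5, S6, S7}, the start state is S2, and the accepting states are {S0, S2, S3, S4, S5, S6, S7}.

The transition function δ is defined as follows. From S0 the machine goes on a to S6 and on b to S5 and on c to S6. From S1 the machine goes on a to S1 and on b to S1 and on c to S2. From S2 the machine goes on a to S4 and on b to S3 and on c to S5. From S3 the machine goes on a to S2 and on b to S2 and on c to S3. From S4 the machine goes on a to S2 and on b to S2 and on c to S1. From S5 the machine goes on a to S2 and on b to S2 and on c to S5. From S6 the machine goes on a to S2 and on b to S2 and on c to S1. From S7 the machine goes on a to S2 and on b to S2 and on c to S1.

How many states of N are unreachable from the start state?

BFS from S2 reaches {S1, S2, S3, S4, S5}; the 3 state(s) S0, S6, S7 are never visited.

3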